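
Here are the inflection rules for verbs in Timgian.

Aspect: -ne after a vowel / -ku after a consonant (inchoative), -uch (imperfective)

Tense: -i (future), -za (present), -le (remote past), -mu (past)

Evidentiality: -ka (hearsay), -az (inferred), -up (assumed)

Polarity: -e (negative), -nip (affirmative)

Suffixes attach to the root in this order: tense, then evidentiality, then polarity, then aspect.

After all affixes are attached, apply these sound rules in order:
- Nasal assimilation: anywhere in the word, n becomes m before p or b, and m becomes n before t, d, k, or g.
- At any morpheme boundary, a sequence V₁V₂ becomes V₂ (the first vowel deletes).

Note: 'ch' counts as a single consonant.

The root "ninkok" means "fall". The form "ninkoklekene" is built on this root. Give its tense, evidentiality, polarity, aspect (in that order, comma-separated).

remote past, hearsay, negative, inchoative

Segment: ninkok-le-ka-e-ne.
tense: -le → remote past.
evidentiality: -ka → hearsay.
polarity: -e → negative.
aspect: -ne/ku → inchoative.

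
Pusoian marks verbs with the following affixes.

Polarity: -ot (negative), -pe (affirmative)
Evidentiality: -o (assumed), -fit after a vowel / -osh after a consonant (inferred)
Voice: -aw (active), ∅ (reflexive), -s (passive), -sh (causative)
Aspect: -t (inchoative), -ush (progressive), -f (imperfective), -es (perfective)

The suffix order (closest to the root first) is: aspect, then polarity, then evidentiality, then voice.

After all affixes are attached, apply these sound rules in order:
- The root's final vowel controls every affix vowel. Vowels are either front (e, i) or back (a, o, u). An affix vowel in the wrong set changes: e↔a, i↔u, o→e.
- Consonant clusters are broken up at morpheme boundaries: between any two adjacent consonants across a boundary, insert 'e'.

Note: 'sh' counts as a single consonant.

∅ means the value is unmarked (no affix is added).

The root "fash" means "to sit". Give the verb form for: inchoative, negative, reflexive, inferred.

Attach aspect inchoative -t → fasht.
Attach polarity negative -ot → fashtot.
Attach evidentiality inferred -osh (after consonant 't') → fashtotosh.
voice = reflexive: zero marking, form stays fashtotosh.
Vowel harmony: no change.
Apply epenthesis: fashtotosh → fashetotosh.

fashetotosh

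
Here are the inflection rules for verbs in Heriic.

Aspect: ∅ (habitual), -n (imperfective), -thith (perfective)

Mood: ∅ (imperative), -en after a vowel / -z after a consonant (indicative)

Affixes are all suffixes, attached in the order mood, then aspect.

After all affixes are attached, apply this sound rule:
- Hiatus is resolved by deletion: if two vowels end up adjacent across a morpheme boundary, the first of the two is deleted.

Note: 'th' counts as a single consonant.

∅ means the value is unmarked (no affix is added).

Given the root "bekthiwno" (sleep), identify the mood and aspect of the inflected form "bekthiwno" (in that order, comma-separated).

Segment: bekthiwno.
mood: ∅ → imperative.
aspect: ∅ → habitual.

imperative, habitual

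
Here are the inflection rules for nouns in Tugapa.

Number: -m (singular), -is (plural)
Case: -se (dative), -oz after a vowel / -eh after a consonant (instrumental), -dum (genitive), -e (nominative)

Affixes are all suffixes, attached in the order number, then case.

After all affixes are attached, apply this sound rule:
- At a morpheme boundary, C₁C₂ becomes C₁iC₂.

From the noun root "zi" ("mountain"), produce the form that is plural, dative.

Attach number plural -is → ziis.
Attach case dative -se → ziisse.
Apply epenthesis: ziisse → ziisise.

ziisise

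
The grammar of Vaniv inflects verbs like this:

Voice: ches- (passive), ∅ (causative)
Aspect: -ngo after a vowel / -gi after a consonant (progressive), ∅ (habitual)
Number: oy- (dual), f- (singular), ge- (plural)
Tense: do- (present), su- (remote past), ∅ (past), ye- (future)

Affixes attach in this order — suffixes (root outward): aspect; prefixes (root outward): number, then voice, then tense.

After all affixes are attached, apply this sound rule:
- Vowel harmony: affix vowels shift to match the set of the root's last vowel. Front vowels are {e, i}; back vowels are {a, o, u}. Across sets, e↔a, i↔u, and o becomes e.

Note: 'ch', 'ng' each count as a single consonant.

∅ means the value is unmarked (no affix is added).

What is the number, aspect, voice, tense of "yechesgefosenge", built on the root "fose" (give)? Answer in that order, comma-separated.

Segment: ye-ches-ge-fose-ngo.
number: ge- → plural.
aspect: -ngo/gi → progressive.
voice: ches- → passive.
tense: ye- → future.

plural, progressive, passive, future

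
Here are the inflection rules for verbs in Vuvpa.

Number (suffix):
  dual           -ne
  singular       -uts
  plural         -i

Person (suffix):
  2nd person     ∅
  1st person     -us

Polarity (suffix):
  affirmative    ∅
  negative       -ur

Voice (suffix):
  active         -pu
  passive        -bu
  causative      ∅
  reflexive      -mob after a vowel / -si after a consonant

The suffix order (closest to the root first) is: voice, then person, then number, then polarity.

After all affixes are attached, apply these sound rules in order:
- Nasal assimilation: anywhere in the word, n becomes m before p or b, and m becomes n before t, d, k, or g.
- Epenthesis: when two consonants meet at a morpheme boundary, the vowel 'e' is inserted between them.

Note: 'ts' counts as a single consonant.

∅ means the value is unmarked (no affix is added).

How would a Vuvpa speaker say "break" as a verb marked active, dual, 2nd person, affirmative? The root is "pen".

pemepune

Attach voice active -pu → penpu.
person = 2nd person: zero marking, form stays penpu.
Attach number dual -ne → penpune.
polarity = affirmative: zero marking, form stays penpune.
Apply nasal assimilation: penpune → pempune.
Apply epenthesis: pempune → pemepune.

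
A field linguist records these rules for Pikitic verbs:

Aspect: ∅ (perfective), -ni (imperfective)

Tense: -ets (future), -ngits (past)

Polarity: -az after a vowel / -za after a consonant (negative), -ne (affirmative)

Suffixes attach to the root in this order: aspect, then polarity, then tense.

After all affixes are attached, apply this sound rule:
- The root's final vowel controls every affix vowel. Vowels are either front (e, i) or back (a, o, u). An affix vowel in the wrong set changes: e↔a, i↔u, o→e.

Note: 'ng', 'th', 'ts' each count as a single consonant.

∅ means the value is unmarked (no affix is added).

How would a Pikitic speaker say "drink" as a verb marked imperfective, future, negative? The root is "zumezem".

Attach aspect imperfective -ni → zumezemni.
Attach polarity negative -az (after vowel 'i') → zumezemniaz.
Attach tense future -ets → zumezemniazets.
Apply vowel harmony: zumezemniazets → zumezemniezets.

zumezemniezets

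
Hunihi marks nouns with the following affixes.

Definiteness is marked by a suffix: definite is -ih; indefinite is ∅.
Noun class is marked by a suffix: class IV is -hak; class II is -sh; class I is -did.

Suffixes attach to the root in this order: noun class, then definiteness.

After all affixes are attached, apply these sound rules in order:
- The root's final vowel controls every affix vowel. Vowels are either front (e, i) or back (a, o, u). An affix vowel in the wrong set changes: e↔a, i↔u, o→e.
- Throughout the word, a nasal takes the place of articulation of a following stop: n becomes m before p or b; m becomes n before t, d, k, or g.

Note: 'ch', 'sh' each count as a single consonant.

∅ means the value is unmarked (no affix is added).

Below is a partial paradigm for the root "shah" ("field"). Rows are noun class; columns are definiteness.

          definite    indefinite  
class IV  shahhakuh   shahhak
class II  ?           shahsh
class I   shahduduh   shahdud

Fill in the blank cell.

Attach noun class class II -sh → shahsh.
Attach definiteness definite -ih → shahshih.
Apply vowel harmony: shahshih → shahshuh.
Nasal assimilation: no change.

shahshuh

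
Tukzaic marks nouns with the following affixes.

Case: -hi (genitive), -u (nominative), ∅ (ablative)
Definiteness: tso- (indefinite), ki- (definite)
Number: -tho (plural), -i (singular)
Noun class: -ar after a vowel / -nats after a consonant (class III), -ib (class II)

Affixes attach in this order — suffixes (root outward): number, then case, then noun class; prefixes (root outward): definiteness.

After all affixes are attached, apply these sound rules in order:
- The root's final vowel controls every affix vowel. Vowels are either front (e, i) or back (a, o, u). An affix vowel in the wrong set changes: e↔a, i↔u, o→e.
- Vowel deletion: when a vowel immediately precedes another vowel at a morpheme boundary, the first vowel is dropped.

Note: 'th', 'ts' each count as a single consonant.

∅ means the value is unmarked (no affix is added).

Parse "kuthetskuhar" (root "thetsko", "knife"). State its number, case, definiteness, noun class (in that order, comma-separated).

singular, genitive, definite, class III

Segment: ki-thetsko-i-hi-ar.
number: -i → singular.
case: -hi → genitive.
definiteness: ki- → definite.
noun class: -ar/nats → class III.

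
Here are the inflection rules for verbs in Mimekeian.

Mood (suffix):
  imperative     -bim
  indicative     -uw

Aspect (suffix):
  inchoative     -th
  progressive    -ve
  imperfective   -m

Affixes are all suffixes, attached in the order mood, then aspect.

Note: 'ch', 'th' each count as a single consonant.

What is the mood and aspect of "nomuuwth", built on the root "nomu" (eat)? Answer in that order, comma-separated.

indicative, inchoative

Segment: nomu-uw-th.
mood: -uw → indicative.
aspect: -th → inchoative.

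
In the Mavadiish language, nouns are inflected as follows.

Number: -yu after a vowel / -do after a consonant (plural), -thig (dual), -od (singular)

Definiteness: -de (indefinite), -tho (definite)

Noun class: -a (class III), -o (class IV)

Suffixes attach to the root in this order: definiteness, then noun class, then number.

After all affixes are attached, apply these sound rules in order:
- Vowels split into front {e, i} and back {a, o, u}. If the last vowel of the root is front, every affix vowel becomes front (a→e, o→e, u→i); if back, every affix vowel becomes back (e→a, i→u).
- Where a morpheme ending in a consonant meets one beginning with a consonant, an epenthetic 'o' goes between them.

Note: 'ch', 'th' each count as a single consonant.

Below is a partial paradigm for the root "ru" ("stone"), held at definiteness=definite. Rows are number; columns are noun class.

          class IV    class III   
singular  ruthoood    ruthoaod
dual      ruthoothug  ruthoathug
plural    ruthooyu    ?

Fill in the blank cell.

Attach definiteness definite -tho → rutho.
Attach noun class class III -a → ruthoa.
Attach number plural -yu (after vowel 'a') → ruthoayu.
Vowel harmony: no change.
Epenthesis: no change.

ruthoayu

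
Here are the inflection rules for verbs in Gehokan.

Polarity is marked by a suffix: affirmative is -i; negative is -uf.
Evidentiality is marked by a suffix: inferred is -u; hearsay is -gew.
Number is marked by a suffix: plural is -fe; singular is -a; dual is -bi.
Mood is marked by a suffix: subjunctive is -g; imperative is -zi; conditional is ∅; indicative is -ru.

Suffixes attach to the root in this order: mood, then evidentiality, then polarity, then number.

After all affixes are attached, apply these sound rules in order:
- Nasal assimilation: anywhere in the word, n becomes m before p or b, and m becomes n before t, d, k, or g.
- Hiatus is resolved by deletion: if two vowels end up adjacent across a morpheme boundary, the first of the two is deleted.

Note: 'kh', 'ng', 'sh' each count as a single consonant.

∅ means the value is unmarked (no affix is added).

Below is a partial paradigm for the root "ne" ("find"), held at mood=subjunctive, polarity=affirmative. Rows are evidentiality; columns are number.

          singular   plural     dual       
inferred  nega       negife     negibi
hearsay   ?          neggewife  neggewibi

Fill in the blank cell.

neggewa

Attach mood subjunctive -g → neg.
Attach evidentiality hearsay -gew → neggew.
Attach polarity affirmative -i → neggewi.
Attach number singular -a → neggewia.
Nasal assimilation: no change.
Apply vowel deletion: neggewia → neggewa.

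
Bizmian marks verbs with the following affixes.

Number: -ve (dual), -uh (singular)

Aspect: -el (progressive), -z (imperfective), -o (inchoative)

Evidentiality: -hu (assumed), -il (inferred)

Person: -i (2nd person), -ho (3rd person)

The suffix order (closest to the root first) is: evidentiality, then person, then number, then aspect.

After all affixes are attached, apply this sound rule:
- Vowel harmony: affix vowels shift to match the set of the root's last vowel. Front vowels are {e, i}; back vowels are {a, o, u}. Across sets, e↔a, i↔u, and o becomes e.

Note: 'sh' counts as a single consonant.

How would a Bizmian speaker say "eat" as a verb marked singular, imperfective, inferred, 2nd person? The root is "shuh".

shuhuluuhz

Attach evidentiality inferred -il → shuhil.
Attach person 2nd person -i → shuhili.
Attach number singular -uh → shuhiliuh.
Attach aspect imperfective -z → shuhiliuhz.
Apply vowel harmony: shuhiliuhz → shuhuluuhz.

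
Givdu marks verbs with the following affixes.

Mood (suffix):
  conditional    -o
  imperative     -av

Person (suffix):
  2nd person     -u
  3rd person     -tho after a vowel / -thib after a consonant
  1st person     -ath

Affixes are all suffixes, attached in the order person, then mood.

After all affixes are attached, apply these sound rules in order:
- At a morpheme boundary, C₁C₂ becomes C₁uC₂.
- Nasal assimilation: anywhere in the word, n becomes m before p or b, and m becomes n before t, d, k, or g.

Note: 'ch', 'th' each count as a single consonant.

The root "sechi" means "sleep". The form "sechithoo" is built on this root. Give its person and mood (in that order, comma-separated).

Segment: sechi-tho-o.
person: -tho/thib → 3rd person.
mood: -o → conditional.

3rd person, conditional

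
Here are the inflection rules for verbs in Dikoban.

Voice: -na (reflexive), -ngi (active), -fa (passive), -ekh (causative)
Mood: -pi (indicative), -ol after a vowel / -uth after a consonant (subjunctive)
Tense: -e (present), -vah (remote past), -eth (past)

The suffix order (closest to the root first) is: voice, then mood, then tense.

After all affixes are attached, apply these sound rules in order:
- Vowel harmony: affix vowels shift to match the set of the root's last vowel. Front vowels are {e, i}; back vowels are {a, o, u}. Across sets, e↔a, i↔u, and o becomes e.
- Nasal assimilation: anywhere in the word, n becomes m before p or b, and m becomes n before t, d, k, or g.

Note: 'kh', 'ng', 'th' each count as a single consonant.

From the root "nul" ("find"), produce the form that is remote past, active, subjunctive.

nulnguolvah

Attach voice active -ngi → nulngi.
Attach mood subjunctive -ol (after vowel 'i') → nulngiol.
Attach tense remote past -vah → nulngiolvah.
Apply vowel harmony: nulngiolvah → nulnguolvah.
Nasal assimilation: no change.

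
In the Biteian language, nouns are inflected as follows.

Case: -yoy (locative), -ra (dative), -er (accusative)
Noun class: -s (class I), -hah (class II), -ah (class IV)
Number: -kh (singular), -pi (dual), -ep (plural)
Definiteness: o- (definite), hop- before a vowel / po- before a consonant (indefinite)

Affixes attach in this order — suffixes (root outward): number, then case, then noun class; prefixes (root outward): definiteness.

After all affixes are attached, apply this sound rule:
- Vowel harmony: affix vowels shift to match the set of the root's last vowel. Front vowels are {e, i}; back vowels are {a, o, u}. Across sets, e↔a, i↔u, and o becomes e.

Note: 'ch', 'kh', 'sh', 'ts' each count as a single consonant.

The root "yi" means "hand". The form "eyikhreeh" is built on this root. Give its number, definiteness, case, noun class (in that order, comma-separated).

singular, definite, dative, class IV

Segment: o-yi-kh-ra-ah.
number: -kh → singular.
definiteness: o- → definite.
case: -ra → dative.
noun class: -ah → class IV.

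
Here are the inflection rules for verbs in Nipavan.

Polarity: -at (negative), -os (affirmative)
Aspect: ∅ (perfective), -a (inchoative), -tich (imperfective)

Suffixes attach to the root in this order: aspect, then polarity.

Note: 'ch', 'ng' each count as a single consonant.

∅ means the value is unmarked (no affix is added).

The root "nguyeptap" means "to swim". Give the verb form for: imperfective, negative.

nguyeptaptichat

Attach aspect imperfective -tich → nguyeptaptich.
Attach polarity negative -at → nguyeptaptichat.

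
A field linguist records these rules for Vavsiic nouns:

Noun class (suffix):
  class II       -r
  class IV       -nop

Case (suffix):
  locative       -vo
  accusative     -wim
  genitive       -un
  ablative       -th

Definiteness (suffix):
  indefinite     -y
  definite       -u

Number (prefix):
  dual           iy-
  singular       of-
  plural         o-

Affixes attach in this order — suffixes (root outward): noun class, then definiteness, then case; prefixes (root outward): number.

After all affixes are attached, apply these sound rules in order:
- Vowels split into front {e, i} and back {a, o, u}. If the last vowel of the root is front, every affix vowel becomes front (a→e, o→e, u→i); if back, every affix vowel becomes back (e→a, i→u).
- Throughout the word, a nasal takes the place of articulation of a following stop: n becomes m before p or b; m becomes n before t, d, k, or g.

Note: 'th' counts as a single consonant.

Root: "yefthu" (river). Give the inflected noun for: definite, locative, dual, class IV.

uyyefthunopuvo

Attach noun class class IV -nop → yefthunop.
Attach definiteness definite -u → yefthunopu.
Attach number dual iy- → iyyefthunopu.
Attach case locative -vo → iyyefthunopuvo.
Apply vowel harmony: iyyefthunopuvo → uyyefthunopuvo.
Nasal assimilation: no change.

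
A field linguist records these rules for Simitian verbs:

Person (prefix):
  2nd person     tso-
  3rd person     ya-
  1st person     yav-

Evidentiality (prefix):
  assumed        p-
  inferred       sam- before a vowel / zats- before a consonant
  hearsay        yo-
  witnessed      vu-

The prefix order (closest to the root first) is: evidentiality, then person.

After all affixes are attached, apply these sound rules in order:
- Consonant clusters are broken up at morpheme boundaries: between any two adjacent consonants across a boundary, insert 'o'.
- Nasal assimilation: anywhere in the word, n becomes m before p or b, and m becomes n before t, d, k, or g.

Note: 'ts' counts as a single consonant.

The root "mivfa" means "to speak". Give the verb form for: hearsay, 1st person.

Attach evidentiality hearsay yo- → yomivfa.
Attach person 1st person yav- → yavyomivfa.
Apply epenthesis: yavyomivfa → yavoyomivfa.
Nasal assimilation: no change.

yavoyomivfa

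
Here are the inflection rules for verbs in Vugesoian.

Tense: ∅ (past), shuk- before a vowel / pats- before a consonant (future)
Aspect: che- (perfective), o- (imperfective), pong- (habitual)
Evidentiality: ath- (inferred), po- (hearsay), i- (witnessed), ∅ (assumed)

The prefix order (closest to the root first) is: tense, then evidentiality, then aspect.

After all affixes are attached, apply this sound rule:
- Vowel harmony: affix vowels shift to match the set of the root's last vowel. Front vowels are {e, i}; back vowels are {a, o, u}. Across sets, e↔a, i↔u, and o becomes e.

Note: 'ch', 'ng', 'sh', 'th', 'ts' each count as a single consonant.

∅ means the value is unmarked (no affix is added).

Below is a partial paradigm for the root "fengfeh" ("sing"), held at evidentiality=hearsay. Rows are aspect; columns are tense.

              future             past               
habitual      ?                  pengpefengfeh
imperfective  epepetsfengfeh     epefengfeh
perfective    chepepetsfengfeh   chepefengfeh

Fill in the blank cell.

Attach tense future pats- (before consonant 'f') → patsfengfeh.
Attach evidentiality hearsay po- → popatsfengfeh.
Attach aspect habitual pong- → pongpopatsfengfeh.
Apply vowel harmony: pongpopatsfengfeh → pengpepetsfengfeh.

pengpepetsfengfeh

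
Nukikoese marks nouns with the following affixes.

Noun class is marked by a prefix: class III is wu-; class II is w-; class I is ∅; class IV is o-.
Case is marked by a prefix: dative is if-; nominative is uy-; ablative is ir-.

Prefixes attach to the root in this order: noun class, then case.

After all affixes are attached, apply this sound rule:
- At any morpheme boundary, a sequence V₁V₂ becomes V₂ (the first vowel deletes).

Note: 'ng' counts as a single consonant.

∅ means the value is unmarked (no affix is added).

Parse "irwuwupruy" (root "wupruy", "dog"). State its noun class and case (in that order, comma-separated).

Segment: ir-wu-wupruy.
noun class: wu- → class III.
case: ir- → ablative.

class III, ablative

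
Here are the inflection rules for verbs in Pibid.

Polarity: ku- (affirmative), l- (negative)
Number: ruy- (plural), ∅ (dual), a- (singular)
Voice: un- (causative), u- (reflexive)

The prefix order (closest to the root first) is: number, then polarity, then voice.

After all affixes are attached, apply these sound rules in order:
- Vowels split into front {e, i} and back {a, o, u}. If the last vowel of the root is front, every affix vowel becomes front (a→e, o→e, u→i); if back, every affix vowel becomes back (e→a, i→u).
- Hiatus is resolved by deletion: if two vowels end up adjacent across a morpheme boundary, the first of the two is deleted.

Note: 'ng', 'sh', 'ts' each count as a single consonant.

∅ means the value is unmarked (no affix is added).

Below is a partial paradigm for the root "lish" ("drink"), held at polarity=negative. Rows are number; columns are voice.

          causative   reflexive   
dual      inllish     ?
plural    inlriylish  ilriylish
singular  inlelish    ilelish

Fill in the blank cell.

illish

number = dual: zero marking, form stays lish.
Attach polarity negative l- → llish.
Attach voice reflexive u- → ullish.
Apply vowel harmony: ullish → illish.
Vowel deletion: no change.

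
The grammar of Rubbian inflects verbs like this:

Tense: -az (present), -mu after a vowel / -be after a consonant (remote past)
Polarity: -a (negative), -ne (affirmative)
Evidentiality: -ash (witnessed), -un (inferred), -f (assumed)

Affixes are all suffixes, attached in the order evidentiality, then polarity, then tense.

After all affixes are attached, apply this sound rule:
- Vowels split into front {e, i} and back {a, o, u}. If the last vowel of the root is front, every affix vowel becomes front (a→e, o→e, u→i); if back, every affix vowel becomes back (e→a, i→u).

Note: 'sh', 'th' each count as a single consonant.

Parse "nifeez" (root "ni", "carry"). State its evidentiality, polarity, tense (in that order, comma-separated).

Segment: ni-f-a-az.
evidentiality: -f → assumed.
polarity: -a → negative.
tense: -az → present.

assumed, negative, present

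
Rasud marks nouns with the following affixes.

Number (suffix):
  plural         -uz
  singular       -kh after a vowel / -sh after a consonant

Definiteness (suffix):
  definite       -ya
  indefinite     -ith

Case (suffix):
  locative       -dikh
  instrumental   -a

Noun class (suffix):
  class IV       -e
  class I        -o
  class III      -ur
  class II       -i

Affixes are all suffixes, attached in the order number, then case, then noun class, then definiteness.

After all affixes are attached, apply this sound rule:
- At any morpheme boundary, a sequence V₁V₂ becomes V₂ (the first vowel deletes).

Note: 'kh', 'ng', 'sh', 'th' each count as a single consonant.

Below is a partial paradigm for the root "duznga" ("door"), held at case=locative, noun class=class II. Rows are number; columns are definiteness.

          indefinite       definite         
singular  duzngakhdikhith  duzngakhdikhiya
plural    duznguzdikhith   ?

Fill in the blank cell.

Attach number plural -uz → duzngauz.
Attach case locative -dikh → duzngauzdikh.
Attach noun class class II -i → duzngauzdikhi.
Attach definiteness definite -ya → duzngauzdikhiya.
Apply vowel deletion: duzngauzdikhiya → duznguzdikhiya.

duznguzdikhiya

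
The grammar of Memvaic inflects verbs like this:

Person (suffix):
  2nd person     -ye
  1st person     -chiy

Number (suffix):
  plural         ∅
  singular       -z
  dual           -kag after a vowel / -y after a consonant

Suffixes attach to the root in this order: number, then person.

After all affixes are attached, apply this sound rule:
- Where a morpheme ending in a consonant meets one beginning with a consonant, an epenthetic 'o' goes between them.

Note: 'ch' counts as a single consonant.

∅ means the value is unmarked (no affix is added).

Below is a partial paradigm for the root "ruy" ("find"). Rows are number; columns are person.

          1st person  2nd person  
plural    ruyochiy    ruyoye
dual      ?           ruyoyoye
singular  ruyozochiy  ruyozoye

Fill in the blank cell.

Attach number dual -y (after consonant 'y') → ruyy.
Attach person 1st person -chiy → ruyychiy.
Apply epenthesis: ruyychiy → ruyoyochiy.

ruyoyochiy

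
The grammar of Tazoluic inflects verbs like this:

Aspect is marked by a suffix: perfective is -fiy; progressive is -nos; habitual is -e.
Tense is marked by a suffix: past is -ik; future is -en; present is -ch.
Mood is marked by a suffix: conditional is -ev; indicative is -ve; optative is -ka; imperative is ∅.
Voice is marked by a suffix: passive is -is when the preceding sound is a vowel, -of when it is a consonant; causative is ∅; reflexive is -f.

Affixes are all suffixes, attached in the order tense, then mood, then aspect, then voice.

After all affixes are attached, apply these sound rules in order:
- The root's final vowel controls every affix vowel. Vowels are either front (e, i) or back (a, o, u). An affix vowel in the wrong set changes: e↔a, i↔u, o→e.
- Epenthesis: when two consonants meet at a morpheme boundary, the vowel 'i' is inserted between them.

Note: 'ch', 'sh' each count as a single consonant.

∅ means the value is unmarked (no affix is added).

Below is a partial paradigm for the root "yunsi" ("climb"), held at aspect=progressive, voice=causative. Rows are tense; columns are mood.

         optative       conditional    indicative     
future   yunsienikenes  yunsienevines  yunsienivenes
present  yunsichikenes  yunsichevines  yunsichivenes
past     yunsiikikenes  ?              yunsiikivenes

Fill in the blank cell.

Attach tense past -ik → yunsiik.
Attach mood conditional -ev → yunsiikev.
Attach aspect progressive -nos → yunsiikevnos.
voice = causative: zero marking, form stays yunsiikevnos.
Apply vowel harmony: yunsiikevnos → yunsiikevnes.
Apply epenthesis: yunsiikevnes → yunsiikevines.

yunsiikevines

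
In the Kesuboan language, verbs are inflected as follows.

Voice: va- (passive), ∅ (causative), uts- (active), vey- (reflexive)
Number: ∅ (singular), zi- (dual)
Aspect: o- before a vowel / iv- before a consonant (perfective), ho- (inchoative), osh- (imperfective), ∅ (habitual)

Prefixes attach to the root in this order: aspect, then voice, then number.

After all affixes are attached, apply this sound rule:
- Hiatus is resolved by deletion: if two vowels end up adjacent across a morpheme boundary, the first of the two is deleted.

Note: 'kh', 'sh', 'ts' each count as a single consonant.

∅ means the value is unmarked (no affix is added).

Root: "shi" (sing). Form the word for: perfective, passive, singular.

vivshi

Attach aspect perfective iv- (before consonant 'sh') → ivshi.
Attach voice passive va- → vaivshi.
number = singular: zero marking, form stays vaivshi.
Apply vowel deletion: vaivshi → vivshi.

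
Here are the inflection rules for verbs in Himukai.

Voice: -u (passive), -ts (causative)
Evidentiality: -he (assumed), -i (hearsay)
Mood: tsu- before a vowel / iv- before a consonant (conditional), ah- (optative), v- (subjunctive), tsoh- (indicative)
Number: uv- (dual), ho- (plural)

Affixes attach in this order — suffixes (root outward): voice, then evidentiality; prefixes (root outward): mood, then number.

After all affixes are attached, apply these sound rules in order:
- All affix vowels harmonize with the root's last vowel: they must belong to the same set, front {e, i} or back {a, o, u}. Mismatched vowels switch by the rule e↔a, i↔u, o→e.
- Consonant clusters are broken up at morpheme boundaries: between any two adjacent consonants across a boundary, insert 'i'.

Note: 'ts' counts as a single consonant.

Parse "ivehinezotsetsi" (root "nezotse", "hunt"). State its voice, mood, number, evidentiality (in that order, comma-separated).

Segment: uv-ah-nezotse-ts-i.
voice: -ts → causative.
mood: ah- → optative.
number: uv- → dual.
evidentiality: -i → hearsay.

causative, optative, dual, hearsay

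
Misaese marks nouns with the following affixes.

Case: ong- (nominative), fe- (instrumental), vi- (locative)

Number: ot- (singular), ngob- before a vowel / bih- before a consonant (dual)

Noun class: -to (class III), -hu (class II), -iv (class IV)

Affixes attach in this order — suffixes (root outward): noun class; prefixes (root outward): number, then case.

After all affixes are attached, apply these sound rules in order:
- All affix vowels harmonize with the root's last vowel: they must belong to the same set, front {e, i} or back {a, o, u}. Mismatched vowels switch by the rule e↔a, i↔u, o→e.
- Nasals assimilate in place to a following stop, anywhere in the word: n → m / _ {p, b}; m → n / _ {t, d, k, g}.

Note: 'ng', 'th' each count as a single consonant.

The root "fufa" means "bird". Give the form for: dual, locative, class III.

Attach noun class class III -to → fufato.
Attach number dual bih- (before consonant 'f') → bihfufato.
Attach case locative vi- → vibihfufato.
Apply vowel harmony: vibihfufato → vubuhfufato.
Nasal assimilation: no change.

vubuhfufato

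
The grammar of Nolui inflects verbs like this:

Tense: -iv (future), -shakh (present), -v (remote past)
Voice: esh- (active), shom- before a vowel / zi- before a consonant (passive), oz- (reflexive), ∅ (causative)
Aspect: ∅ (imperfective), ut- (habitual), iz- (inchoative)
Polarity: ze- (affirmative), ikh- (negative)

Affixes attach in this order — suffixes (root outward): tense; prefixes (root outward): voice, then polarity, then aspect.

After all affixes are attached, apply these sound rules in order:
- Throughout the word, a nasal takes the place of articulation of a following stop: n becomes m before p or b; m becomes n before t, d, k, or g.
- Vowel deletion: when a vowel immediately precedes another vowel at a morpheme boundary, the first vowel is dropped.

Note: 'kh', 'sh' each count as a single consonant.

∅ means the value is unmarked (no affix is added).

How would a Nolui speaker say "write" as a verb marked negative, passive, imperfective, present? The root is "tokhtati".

Attach voice passive zi- (before consonant 't') → zitokhtati.
Attach tense present -shakh → zitokhtatishakh.
Attach polarity negative ikh- → ikhzitokhtatishakh.
aspect = imperfective: zero marking, form stays ikhzitokhtatishakh.
Nasal assimilation: no change.
Vowel deletion: no change.

ikhzitokhtatishakh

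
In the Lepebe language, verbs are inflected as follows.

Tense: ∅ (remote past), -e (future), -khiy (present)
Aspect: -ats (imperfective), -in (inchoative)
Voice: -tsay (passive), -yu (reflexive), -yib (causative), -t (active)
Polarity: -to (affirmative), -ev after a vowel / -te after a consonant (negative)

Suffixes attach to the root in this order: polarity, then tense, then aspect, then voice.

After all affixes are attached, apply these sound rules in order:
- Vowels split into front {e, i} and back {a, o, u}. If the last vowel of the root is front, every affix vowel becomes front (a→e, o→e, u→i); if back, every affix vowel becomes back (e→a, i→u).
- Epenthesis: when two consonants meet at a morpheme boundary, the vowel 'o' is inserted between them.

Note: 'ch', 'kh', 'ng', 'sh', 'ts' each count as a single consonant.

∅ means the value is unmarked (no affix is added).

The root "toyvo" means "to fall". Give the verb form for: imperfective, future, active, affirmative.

Attach polarity affirmative -to → toyvoto.
Attach tense future -e → toyvotoe.
Attach aspect imperfective -ats → toyvotoeats.
Attach voice active -t → toyvotoeatst.
Apply vowel harmony: toyvotoeatst → toyvotoaatst.
Apply epenthesis: toyvotoaatst → toyvotoaatsot.

toyvotoaatsot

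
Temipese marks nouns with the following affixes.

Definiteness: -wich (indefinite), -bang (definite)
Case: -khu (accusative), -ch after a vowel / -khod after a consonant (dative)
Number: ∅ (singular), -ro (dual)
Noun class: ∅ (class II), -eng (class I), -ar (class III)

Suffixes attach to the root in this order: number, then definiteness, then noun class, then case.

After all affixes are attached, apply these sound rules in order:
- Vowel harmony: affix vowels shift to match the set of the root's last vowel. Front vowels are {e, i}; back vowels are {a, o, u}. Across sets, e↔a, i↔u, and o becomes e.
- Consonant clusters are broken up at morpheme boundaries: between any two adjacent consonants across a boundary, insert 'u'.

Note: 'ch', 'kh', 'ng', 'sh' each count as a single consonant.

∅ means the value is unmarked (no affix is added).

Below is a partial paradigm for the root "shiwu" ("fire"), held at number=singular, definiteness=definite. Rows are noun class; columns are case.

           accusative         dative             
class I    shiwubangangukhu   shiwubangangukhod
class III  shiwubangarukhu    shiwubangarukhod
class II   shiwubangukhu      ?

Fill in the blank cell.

number = singular: zero marking, form stays shiwu.
Attach definiteness definite -bang → shiwubang.
noun class = class II: zero marking, form stays shiwubang.
Attach case dative -khod (after consonant 'ng') → shiwubangkhod.
Vowel harmony: no change.
Apply epenthesis: shiwubangkhod → shiwubangukhod.

shiwubangukhod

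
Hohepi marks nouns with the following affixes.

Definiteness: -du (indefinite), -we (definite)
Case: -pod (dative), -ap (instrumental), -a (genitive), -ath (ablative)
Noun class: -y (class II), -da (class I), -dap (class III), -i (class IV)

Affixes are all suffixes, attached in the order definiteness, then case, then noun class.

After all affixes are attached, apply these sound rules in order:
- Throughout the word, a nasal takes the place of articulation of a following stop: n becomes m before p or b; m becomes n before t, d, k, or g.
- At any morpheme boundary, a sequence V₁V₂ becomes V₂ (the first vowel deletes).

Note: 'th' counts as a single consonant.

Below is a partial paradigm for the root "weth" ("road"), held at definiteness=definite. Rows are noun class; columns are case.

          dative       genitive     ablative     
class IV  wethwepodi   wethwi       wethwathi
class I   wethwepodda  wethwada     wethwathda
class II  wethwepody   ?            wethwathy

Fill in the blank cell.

Attach definiteness definite -we → wethwe.
Attach case genitive -a → wethwea.
Attach noun class class II -y → wethweay.
Nasal assimilation: no change.
Apply vowel deletion: wethweay → wethway.

wethway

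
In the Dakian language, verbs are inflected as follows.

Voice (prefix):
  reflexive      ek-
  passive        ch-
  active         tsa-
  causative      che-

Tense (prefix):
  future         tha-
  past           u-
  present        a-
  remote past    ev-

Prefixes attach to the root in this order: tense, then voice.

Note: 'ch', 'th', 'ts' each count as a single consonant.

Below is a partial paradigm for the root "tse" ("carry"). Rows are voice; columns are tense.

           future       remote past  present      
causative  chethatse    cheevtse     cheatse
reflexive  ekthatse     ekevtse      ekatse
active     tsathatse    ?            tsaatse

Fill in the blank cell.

tsaevtse

Attach tense remote past ev- → evtse.
Attach voice active tsa- → tsaevtse.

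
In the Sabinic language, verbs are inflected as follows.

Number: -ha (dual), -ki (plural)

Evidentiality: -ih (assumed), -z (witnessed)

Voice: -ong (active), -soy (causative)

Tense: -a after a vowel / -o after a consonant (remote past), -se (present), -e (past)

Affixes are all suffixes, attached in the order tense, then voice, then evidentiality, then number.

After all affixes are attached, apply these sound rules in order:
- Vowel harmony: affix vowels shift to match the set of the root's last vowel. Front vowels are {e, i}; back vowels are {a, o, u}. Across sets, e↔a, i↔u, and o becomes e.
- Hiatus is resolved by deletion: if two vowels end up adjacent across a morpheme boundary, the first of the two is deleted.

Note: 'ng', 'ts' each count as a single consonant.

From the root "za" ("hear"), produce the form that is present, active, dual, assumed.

Attach tense present -se → zase.
Attach voice active -ong → zaseong.
Attach evidentiality assumed -ih → zaseongih.
Attach number dual -ha → zaseongihha.
Apply vowel harmony: zaseongihha → zasaonguhha.
Apply vowel deletion: zasaonguhha → zasonguhha.

zasonguhha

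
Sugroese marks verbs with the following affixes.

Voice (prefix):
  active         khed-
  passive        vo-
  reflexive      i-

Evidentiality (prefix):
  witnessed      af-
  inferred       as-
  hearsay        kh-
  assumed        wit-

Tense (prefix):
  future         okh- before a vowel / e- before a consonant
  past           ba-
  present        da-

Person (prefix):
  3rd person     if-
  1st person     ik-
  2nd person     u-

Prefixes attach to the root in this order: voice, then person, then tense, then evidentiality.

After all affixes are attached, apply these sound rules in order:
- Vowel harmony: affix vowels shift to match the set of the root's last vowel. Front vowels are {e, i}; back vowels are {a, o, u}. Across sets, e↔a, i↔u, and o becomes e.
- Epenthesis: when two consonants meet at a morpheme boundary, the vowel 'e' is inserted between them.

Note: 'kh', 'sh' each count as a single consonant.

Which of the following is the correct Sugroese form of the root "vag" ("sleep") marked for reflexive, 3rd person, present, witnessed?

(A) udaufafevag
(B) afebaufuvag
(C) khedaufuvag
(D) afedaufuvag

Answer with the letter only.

Attach voice reflexive i- → ivag.
Attach person 3rd person if- → ifivag.
Attach tense present da- → daifivag.
Attach evidentiality witnessed af- → afdaifivag.
Apply vowel harmony: afdaifivag → afdaufuvag.
Apply epenthesis: afdaufuvag → afedaufuvag.
So the correct form is afedaufuvag, option (D).
(C) khedaufuvag is wrong: it uses hearsay instead of witnessed for evidentiality.
(B) afebaufuvag is wrong: it uses past instead of present for tense.
(A) udaufafevag is wrong: it has the affixes in the wrong order.

D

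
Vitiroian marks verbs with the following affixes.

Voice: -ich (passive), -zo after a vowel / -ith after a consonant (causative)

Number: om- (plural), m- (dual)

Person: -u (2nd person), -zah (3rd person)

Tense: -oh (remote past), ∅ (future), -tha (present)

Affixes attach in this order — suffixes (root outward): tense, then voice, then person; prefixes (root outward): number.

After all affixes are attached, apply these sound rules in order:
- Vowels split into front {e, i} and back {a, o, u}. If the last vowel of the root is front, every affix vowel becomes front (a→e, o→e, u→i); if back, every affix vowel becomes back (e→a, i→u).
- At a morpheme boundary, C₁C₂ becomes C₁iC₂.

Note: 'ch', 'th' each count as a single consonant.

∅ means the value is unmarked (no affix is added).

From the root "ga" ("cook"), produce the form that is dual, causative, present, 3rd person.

Attach tense present -tha → gatha.
Attach voice causative -zo (after vowel 'a') → gathazo.
Attach person 3rd person -zah → gathazozah.
Attach number dual m- → mgathazozah.
Vowel harmony: no change.
Apply epenthesis: mgathazozah → migathazozah.

migathazozah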